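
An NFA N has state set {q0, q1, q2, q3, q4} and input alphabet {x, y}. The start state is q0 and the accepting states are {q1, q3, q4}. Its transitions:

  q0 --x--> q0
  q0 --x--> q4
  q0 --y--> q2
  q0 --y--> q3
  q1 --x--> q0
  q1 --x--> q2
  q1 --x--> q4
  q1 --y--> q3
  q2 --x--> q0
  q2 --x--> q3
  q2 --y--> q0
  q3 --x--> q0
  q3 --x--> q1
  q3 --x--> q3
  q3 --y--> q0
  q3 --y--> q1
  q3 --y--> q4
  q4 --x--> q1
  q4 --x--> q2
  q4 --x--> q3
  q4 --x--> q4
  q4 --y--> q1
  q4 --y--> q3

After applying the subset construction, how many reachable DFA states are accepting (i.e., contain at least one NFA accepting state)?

7

Start state of the DFA: {q0}.
{q0} --x--> {q0, q4}  [new]
{q0} --y--> {q2, q3}  [new]
{q0, q4} --x--> {q0, q1, q2, q3, q4}  [new]
{q0, q4} --y--> {q1, q2, q3}  [new]
{q2, q3} --x--> {q0, q1, q3}  [new]
{q2, q3} --y--> {q0, q1, q4}  [new]
{q0, q1, q2, q3, q4} --x--> {q0, q1, q2, q3, q4}  [seen]
{q0, q1, q2, q3, q4} --y--> {q0, q1, q2, q3, q4}  [seen]
{q1, q2, q3} --x--> {q0, q1, q2, q3, q4}  [seen]
{q1, q2, q3} --y--> {q0, q1, q3, q4}  [new]
{q0, q1, q3} --x--> {q0, q1, q2, q3, q4}  [seen]
{q0, q1, q3} --y--> {q0, q1, q2, q3, q4}  [seen]
{q0, q1, q4} --x--> {q0, q1, q2, q3, q4}  [seen]
{q0, q1, q4} --y--> {q1, q2, q3}  [seen]
{q0, q1, q3, q4} --x--> {q0, q1, q2, q3, q4}  [seen]
{q0, q1, q3, q4} --y--> {q0, q1, q2, q3, q4}  [seen]
Reachable DFA states: {q0}, {q0, q4}, {q2, q3}, {q0, q1, q2, q3, q4}, {q1, q2, q3}, {q0, q1, q3}, {q0, q1, q4}, {q0, q1, q3, q4}.
Accepting DFA states (contain an NFA accepting state): {q0, q4}, {q2, q3}, {q0, q1, q2, q3, q4}, {q1, q2, q3}, {q0, q1, q3}, {q0, q1, q4}, {q0, q1, q3, q4}.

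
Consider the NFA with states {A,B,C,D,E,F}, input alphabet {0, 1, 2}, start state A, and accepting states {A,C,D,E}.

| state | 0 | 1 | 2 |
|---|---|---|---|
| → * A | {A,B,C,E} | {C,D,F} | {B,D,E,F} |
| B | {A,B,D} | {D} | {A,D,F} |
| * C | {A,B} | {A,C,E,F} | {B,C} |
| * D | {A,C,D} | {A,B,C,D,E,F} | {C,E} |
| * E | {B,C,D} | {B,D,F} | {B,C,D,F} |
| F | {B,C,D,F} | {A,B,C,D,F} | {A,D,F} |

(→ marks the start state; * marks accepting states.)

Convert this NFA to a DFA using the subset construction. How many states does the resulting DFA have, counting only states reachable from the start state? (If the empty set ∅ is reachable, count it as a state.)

7

Start state of the DFA: {A}.
{A} --0--> {A,B,C,E}  [new]
{A} --1--> {C,D,F}  [new]
{A} --2--> {B,D,E,F}  [new]
{A,B,C,E} --0--> {A,B,C,D,E}  [new]
{A,B,C,E} --1--> {A,B,C,D,E,F}  [new]
{A,B,C,E} --2--> {A,B,C,D,E,F}  [seen]
{C,D,F} --0--> {A,B,C,D,F}  [new]
{C,D,F} --1--> {A,B,C,D,E,F}  [seen]
{C,D,F} --2--> {A,B,C,D,E,F}  [seen]
{B,D,E,F} --0--> {A,B,C,D,F}  [seen]
{B,D,E,F} --1--> {A,B,C,D,E,F}  [seen]
{B,D,E,F} --2--> {A,B,C,D,E,F}  [seen]
{A,B,C,D,E} --0--> {A,B,C,D,E}  [seen]
{A,B,C,D,E} --1--> {A,B,C,D,E,F}  [seen]
{A,B,C,D,E} --2--> {A,B,C,D,E,F}  [seen]
{A,B,C,D,E,F} --0--> {A,B,C,D,E,F}  [seen]
{A,B,C,D,E,F} --1--> {A,B,C,D,E,F}  [seen]
{A,B,C,D,E,F} --2--> {A,B,C,D,E,F}  [seen]
{A,B,C,D,F} --0--> {A,B,C,D,E,F}  [seen]
{A,B,C,D,F} --1--> {A,B,C,D,E,F}  [seen]
{A,B,C,D,F} --2--> {A,B,C,D,E,F}  [seen]
Reachable DFA states: {A}, {A,B,C,E}, {C,D,F}, {B,D,E,F}, {A,B,C,D,E}, {A,B,C,D,E,F}, {A,B,C,D,F}.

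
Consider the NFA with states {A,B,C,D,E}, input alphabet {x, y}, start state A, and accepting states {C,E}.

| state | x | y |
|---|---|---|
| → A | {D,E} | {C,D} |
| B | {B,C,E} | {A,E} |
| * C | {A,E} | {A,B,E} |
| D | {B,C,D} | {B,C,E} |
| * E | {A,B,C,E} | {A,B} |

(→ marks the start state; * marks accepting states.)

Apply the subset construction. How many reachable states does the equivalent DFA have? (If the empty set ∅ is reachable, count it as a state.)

Start state of the DFA: {A}.
{A} --x--> {D,E}  [new]
{A} --y--> {C,D}  [new]
{D,E} --x--> {A,B,C,D,E}  [new]
{D,E} --y--> {A,B,C,E}  [new]
{C,D} --x--> {A,B,C,D,E}  [seen]
{C,D} --y--> {A,B,C,E}  [seen]
{A,B,C,D,E} --x--> {A,B,C,D,E}  [seen]
{A,B,C,D,E} --y--> {A,B,C,D,E}  [seen]
{A,B,C,E} --x--> {A,B,C,D,E}  [seen]
{A,B,C,E} --y--> {A,B,C,D,E}  [seen]
Reachable DFA states: {A}, {D,E}, {C,D}, {A,B,C,D,E}, {A,B,C,E}.

5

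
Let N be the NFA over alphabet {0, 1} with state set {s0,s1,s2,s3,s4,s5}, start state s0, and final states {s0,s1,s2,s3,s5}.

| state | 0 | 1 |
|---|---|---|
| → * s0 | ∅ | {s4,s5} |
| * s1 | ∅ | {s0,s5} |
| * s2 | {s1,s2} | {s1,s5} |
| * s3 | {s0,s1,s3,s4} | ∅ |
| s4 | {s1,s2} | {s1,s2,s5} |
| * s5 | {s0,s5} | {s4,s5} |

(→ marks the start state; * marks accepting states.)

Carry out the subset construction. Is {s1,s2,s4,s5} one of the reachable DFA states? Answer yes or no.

Start state of the DFA: {s0}.
{s0} --0--> ∅  [new]
{s0} --1--> {s4,s5}  [new]
∅ --0--> ∅  [seen]
∅ --1--> ∅  [seen]
{s4,s5} --0--> {s0,s1,s2,s5}  [new]
{s4,s5} --1--> {s1,s2,s4,s5}  [new]
{s0,s1,s2,s5} --0--> {s0,s1,s2,s5}  [seen]
{s0,s1,s2,s5} --1--> {s0,s1,s4,s5}  [new]
{s1,s2,s4,s5} --0--> {s0,s1,s2,s5}  [seen]
{s1,s2,s4,s5} --1--> {s0,s1,s2,s4,s5}  [new]
{s0,s1,s4,s5} --0--> {s0,s1,s2,s5}  [seen]
{s0,s1,s4,s5} --1--> {s0,s1,s2,s4,s5}  [seen]
{s0,s1,s2,s4,s5} --0--> {s0,s1,s2,s5}  [seen]
{s0,s1,s2,s4,s5} --1--> {s0,s1,s2,s4,s5}  [seen]
Reachable DFA states: {s0}, ∅, {s4,s5}, {s0,s1,s2,s5}, {s1,s2,s4,s5}, {s0,s1,s4,s5}, {s0,s1,s2,s4,s5}.
{s1,s2,s4,s5} is among them.

yes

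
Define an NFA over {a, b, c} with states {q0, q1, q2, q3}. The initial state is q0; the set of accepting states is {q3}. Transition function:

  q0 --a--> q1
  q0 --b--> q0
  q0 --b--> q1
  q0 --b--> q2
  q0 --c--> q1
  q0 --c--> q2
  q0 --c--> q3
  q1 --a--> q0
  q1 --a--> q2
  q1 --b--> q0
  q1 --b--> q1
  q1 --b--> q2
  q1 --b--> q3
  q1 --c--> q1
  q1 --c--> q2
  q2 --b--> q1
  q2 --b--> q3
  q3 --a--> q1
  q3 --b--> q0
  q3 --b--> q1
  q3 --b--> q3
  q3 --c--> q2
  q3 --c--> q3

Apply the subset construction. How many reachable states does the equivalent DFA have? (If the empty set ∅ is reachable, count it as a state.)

7

Start state of the DFA: {q0}.
{q0} --a--> {q1}  [new]
{q0} --b--> {q0, q1, q2}  [new]
{q0} --c--> {q1, q2, q3}  [new]
{q1} --a--> {q0, q2}  [new]
{q1} --b--> {q0, q1, q2, q3}  [new]
{q1} --c--> {q1, q2}  [new]
{q0, q1, q2} --a--> {q0, q1, q2}  [seen]
{q0, q1, q2} --b--> {q0, q1, q2, q3}  [seen]
{q0, q1, q2} --c--> {q1, q2, q3}  [seen]
{q1, q2, q3} --a--> {q0, q1, q2}  [seen]
{q1, q2, q3} --b--> {q0, q1, q2, q3}  [seen]
{q1, q2, q3} --c--> {q1, q2, q3}  [seen]
{q0, q2} --a--> {q1}  [seen]
{q0, q2} --b--> {q0, q1, q2, q3}  [seen]
{q0, q2} --c--> {q1, q2, q3}  [seen]
{q0, q1, q2, q3} --a--> {q0, q1, q2}  [seen]
{q0, q1, q2, q3} --b--> {q0, q1, q2, q3}  [seen]
{q0, q1, q2, q3} --c--> {q1, q2, q3}  [seen]
{q1, q2} --a--> {q0, q2}  [seen]
{q1, q2} --b--> {q0, q1, q2, q3}  [seen]
{q1, q2} --c--> {q1, q2}  [seen]
Reachable DFA states: {q0}, {q1}, {q0, q1, q2}, {q1, q2, q3}, {q0, q2}, {q0, q1, q2, q3}, {q1, q2}.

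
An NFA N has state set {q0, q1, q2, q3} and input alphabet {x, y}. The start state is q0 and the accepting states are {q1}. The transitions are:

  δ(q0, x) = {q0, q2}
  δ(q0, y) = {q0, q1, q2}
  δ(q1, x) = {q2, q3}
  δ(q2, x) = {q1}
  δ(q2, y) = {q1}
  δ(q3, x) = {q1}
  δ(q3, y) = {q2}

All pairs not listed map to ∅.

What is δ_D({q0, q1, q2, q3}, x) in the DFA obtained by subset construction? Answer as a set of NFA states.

δ(q0,x) = {q0, q2}; δ(q1,x) = {q2, q3}; δ(q2,x) = {q1}; δ(q3,x) = {q1}.
Union: {q0, q1, q2, q3}.

{q0, q1, q2, q3}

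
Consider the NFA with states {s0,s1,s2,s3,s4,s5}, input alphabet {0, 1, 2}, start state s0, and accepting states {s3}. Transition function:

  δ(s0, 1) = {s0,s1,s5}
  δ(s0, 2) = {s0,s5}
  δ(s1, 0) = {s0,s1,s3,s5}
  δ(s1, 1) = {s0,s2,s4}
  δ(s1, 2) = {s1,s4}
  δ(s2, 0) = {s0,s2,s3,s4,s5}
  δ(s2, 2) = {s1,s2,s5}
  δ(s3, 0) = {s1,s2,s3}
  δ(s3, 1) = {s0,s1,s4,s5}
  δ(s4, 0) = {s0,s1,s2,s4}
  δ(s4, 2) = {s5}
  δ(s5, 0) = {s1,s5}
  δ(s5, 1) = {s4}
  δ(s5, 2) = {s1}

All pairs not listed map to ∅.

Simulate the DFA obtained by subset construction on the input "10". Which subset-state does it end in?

Start: {s0}.
δ(s0,1) = {s0,s1,s5}.
Union: {s0,s1,s5}.
After 1: {s0,s1,s5}.
δ(s0,0) = ∅; δ(s1,0) = {s0,s1,s3,s5}; δ(s5,0) = {s1,s5}.
Union: {s0,s1,s3,s5}.
After 0: {s0,s1,s3,s5}.

{s0,s1,s3,s5}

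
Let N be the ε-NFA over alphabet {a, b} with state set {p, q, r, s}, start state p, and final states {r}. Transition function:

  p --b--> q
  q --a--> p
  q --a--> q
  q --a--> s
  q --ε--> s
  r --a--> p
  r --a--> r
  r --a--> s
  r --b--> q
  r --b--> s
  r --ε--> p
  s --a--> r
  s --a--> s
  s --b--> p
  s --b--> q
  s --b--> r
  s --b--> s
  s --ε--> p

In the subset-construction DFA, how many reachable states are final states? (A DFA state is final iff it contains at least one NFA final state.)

1

Start state of the DFA: {p} (ε-closure of the NFA start).
{p} --a--> ∅  [new]
{p} --b--> {p, q, s}  [new]
∅ --a--> ∅  [seen]
∅ --b--> ∅  [seen]
{p, q, s} --a--> {p, q, r, s}  [new]
{p, q, s} --b--> {p, q, r, s}  [seen]
{p, q, r, s} --a--> {p, q, r, s}  [seen]
{p, q, r, s} --b--> {p, q, r, s}  [seen]
Reachable DFA states: {p}, ∅, {p, q, s}, {p, q, r, s}.
Accepting DFA states (contain an NFA accepting state): {p, q, r, s}.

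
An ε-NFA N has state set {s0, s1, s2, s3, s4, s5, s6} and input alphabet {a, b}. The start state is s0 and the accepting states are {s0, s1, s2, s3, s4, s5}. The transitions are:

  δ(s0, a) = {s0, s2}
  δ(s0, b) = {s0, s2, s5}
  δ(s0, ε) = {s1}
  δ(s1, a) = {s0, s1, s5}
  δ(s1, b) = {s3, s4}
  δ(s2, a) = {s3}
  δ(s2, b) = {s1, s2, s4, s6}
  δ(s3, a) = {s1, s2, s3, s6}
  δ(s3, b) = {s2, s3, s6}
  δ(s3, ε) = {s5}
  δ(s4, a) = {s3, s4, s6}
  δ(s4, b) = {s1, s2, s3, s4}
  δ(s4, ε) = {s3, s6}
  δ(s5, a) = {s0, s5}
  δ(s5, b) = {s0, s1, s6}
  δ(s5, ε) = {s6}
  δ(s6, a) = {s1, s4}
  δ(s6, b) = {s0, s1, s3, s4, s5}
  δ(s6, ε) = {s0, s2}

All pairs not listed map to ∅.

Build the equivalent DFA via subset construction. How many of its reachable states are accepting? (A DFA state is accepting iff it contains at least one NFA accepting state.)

3

Start state of the DFA: {s0, s1} (ε-closure of the NFA start).
{s0, s1} --a--> {s0, s1, s2, s5, s6}  [new]
{s0, s1} --b--> {s0, s1, s2, s3, s4, s5, s6}  [new]
{s0, s1, s2, s5, s6} --a--> {s0, s1, s2, s3, s4, s5, s6}  [seen]
{s0, s1, s2, s5, s6} --b--> {s0, s1, s2, s3, s4, s5, s6}  [seen]
{s0, s1, s2, s3, s4, s5, s6} --a--> {s0, s1, s2, s3, s4, s5, s6}  [seen]
{s0, s1, s2, s3, s4, s5, s6} --b--> {s0, s1, s2, s3, s4, s5, s6}  [seen]
Reachable DFA states: {s0, s1}, {s0, s1, s2, s5, s6}, {s0, s1, s2, s3, s4, s5, s6}.
Accepting DFA states (contain an NFA accepting state): {s0, s1}, {s0, s1, s2, s5, s6}, {s0, s1, s2, s3, s4, s5, s6}.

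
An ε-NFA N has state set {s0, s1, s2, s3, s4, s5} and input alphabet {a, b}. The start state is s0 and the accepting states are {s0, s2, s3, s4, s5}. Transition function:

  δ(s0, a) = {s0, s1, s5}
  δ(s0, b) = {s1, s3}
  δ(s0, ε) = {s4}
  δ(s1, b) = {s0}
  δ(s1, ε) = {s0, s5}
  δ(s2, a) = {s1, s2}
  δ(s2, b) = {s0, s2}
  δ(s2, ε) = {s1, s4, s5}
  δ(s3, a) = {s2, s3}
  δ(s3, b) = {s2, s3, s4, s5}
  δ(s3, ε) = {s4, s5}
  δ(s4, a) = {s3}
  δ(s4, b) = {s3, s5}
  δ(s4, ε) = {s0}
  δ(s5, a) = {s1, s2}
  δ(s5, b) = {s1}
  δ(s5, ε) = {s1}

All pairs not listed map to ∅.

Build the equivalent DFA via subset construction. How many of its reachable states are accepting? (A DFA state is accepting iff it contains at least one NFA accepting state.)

3

Start state of the DFA: {s0, s4} (ε-closure of the NFA start).
{s0, s4} --a--> {s0, s1, s3, s4, s5}  [new]
{s0, s4} --b--> {s0, s1, s3, s4, s5}  [seen]
{s0, s1, s3, s4, s5} --a--> {s0, s1, s2, s3, s4, s5}  [new]
{s0, s1, s3, s4, s5} --b--> {s0, s1, s2, s3, s4, s5}  [seen]
{s0, s1, s2, s3, s4, s5} --a--> {s0, s1, s2, s3, s4, s5}  [seen]
{s0, s1, s2, s3, s4, s5} --b--> {s0, s1, s2, s3, s4, s5}  [seen]
Reachable DFA states: {s0, s4}, {s0, s1, s3, s4, s5}, {s0, s1, s2, s3, s4, s5}.
Accepting DFA states (contain an NFA accepting state): {s0, s4}, {s0, s1, s3, s4, s5}, {s0, s1, s2, s3, s4, s5}.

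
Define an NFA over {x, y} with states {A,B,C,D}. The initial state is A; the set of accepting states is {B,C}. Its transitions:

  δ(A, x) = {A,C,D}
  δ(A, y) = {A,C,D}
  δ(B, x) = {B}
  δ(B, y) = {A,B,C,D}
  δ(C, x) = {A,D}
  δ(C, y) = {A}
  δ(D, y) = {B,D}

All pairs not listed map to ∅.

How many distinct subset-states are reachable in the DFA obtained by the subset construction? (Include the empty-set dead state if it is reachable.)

3

Start state of the DFA: {A}.
{A} --x--> {A,C,D}  [new]
{A} --y--> {A,C,D}  [seen]
{A,C,D} --x--> {A,C,D}  [seen]
{A,C,D} --y--> {A,B,C,D}  [new]
{A,B,C,D} --x--> {A,B,C,D}  [seen]
{A,B,C,D} --y--> {A,B,C,D}  [seen]
Reachable DFA states: {A}, {A,C,D}, {A,B,C,D}.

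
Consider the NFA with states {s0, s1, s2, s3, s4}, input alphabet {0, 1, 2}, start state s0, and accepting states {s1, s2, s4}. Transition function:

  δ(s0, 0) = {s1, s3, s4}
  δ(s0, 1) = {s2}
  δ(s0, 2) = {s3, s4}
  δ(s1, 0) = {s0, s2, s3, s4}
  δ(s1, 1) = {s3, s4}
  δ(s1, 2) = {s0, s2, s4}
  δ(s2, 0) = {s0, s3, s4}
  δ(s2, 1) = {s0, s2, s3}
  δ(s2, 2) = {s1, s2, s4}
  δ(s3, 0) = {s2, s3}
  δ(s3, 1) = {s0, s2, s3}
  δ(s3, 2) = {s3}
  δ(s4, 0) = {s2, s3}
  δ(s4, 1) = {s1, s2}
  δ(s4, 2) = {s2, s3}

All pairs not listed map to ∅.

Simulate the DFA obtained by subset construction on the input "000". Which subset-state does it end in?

Start: {s0}.
δ(s0,0) = {s1, s3, s4}.
Union: {s1, s3, s4}.
After 0: {s1, s3, s4}.
δ(s1,0) = {s0, s2, s3, s4}; δ(s3,0) = {s2, s3}; δ(s4,0) = {s2, s3}.
Union: {s0, s2, s3, s4}.
After 0: {s0, s2, s3, s4}.
δ(s0,0) = {s1, s3, s4}; δ(s2,0) = {s0, s3, s4}; δ(s3,0) = {s2, s3}; δ(s4,0) = {s2, s3}.
Union: {s0, s1, s2, s3, s4}.
After 0: {s0, s1, s2, s3, s4}.

{s0, s1, s2, s3, s4}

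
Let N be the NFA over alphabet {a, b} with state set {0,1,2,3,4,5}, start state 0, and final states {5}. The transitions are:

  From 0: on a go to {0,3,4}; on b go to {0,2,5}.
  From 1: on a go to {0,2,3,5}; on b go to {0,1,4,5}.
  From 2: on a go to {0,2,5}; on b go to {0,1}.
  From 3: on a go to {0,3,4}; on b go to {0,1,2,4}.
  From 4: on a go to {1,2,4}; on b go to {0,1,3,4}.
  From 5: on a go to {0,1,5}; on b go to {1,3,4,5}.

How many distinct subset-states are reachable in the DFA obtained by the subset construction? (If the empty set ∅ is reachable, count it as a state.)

Start state of the DFA: {0}.
{0} --a--> {0,3,4}  [new]
{0} --b--> {0,2,5}  [new]
{0,3,4} --a--> {0,1,2,3,4}  [new]
{0,3,4} --b--> {0,1,2,3,4,5}  [new]
{0,2,5} --a--> {0,1,2,3,4,5}  [seen]
{0,2,5} --b--> {0,1,2,3,4,5}  [seen]
{0,1,2,3,4} --a--> {0,1,2,3,4,5}  [seen]
{0,1,2,3,4} --b--> {0,1,2,3,4,5}  [seen]
{0,1,2,3,4,5} --a--> {0,1,2,3,4,5}  [seen]
{0,1,2,3,4,5} --b--> {0,1,2,3,4,5}  [seen]
Reachable DFA states: {0}, {0,3,4}, {0,2,5}, {0,1,2,3,4}, {0,1,2,3,4,5}.

5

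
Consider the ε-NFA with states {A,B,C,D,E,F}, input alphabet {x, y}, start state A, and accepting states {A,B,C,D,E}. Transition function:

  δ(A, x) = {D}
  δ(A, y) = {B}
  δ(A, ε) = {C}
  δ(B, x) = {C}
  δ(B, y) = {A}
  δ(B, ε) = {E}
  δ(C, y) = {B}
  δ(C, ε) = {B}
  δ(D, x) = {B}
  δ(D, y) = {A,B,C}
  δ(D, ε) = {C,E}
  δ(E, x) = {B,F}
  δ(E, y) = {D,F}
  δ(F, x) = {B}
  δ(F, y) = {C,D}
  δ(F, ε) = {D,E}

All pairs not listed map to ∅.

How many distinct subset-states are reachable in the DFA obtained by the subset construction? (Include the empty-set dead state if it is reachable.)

Start state of the DFA: {A,B,C,E} (ε-closure of the NFA start).
{A,B,C,E} --x--> {B,C,D,E,F}  [new]
{A,B,C,E} --y--> {A,B,C,D,E,F}  [new]
{B,C,D,E,F} --x--> {B,C,D,E,F}  [seen]
{B,C,D,E,F} --y--> {A,B,C,D,E,F}  [seen]
{A,B,C,D,E,F} --x--> {B,C,D,E,F}  [seen]
{A,B,C,D,E,F} --y--> {A,B,C,D,E,F}  [seen]
Reachable DFA states: {A,B,C,E}, {B,C,D,E,F}, {A,B,C,D,E,F}.

3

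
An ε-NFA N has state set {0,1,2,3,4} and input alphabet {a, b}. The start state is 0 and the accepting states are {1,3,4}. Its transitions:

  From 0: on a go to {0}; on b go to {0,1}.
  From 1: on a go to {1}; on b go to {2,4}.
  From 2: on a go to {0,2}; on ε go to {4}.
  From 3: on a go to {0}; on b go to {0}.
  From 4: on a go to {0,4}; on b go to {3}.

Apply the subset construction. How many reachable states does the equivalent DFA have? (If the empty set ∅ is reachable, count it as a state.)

Start state of the DFA: {0} (ε-closure of the NFA start).
{0} --a--> {0}  [seen]
{0} --b--> {0,1}  [new]
{0,1} --a--> {0,1}  [seen]
{0,1} --b--> {0,1,2,4}  [new]
{0,1,2,4} --a--> {0,1,2,4}  [seen]
{0,1,2,4} --b--> {0,1,2,3,4}  [new]
{0,1,2,3,4} --a--> {0,1,2,4}  [seen]
{0,1,2,3,4} --b--> {0,1,2,3,4}  [seen]
Reachable DFA states: {0}, {0,1}, {0,1,2,4}, {0,1,2,3,4}.

4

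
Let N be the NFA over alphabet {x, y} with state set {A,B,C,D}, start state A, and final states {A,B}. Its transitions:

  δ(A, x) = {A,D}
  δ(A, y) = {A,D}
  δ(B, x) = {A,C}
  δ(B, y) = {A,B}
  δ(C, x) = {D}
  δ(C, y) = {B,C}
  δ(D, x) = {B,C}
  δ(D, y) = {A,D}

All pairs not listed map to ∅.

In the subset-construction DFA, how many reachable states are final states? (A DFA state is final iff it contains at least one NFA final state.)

3

Start state of the DFA: {A}.
{A} --x--> {A,D}  [new]
{A} --y--> {A,D}  [seen]
{A,D} --x--> {A,B,C,D}  [new]
{A,D} --y--> {A,D}  [seen]
{A,B,C,D} --x--> {A,B,C,D}  [seen]
{A,B,C,D} --y--> {A,B,C,D}  [seen]
Reachable DFA states: {A}, {A,D}, {A,B,C,D}.
Accepting DFA states (contain an NFA accepting state): {A}, {A,D}, {A,B,C,D}.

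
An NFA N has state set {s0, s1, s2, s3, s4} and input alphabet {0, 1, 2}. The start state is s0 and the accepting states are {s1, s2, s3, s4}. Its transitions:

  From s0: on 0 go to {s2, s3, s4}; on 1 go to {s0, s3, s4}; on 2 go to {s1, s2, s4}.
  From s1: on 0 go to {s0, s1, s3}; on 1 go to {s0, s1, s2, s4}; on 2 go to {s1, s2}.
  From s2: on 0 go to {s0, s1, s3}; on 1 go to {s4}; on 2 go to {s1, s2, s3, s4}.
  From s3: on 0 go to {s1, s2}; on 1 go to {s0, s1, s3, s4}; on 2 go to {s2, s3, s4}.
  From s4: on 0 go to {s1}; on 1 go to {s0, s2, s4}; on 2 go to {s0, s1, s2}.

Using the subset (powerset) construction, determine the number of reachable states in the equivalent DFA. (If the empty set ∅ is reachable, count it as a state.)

9

Start state of the DFA: {s0}.
{s0} --0--> {s2, s3, s4}  [new]
{s0} --1--> {s0, s3, s4}  [new]
{s0} --2--> {s1, s2, s4}  [new]
{s2, s3, s4} --0--> {s0, s1, s2, s3}  [new]
{s2, s3, s4} --1--> {s0, s1, s2, s3, s4}  [new]
{s2, s3, s4} --2--> {s0, s1, s2, s3, s4}  [seen]
{s0, s3, s4} --0--> {s1, s2, s3, s4}  [new]
{s0, s3, s4} --1--> {s0, s1, s2, s3, s4}  [seen]
{s0, s3, s4} --2--> {s0, s1, s2, s3, s4}  [seen]
{s1, s2, s4} --0--> {s0, s1, s3}  [new]
{s1, s2, s4} --1--> {s0, s1, s2, s4}  [new]
{s1, s2, s4} --2--> {s0, s1, s2, s3, s4}  [seen]
{s0, s1, s2, s3} --0--> {s0, s1, s2, s3, s4}  [seen]
{s0, s1, s2, s3} --1--> {s0, s1, s2, s3, s4}  [seen]
{s0, s1, s2, s3} --2--> {s1, s2, s3, s4}  [seen]
{s0, s1, s2, s3, s4} --0--> {s0, s1, s2, s3, s4}  [seen]
{s0, s1, s2, s3, s4} --1--> {s0, s1, s2, s3, s4}  [seen]
{s0, s1, s2, s3, s4} --2--> {s0, s1, s2, s3, s4}  [seen]
{s1, s2, s3, s4} --0--> {s0, s1, s2, s3}  [seen]
{s1, s2, s3, s4} --1--> {s0, s1, s2, s3, s4}  [seen]
{s1, s2, s3, s4} --2--> {s0, s1, s2, s3, s4}  [seen]
{s0, s1, s3} --0--> {s0, s1, s2, s3, s4}  [seen]
{s0, s1, s3} --1--> {s0, s1, s2, s3, s4}  [seen]
{s0, s1, s3} --2--> {s1, s2, s3, s4}  [seen]
{s0, s1, s2, s4} --0--> {s0, s1, s2, s3, s4}  [seen]
{s0, s1, s2, s4} --1--> {s0, s1, s2, s3, s4}  [seen]
{s0, s1, s2, s4} --2--> {s0, s1, s2, s3, s4}  [seen]
Reachable DFA states: {s0}, {s2, s3, s4}, {s0, s3, s4}, {s1, s2, s4}, {s0, s1, s2, s3}, {s0, s1, s2, s3, s4}, {s1, s2, s3, s4}, {s0, s1, s3}, {s0, s1, s2, s4}.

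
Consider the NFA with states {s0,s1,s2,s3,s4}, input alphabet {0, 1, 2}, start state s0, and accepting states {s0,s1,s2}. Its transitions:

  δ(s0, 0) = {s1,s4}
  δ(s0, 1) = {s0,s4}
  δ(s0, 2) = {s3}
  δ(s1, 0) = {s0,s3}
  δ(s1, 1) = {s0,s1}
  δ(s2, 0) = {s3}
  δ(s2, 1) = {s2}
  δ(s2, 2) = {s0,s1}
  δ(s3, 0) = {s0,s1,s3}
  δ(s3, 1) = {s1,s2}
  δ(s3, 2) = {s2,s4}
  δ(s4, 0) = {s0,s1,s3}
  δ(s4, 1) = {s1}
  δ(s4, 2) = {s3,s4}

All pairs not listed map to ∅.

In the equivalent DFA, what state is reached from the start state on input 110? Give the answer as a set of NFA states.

Start: {s0}.
δ(s0,1) = {s0,s4}.
Union: {s0,s4}.
After 1: {s0,s4}.
δ(s0,1) = {s0,s4}; δ(s4,1) = {s1}.
Union: {s0,s1,s4}.
After 1: {s0,s1,s4}.
δ(s0,0) = {s1,s4}; δ(s1,0) = {s0,s3}; δ(s4,0) = {s0,s1,s3}.
Union: {s0,s1,s3,s4}.
After 0: {s0,s1,s3,s4}.

{s0,s1,s3,s4}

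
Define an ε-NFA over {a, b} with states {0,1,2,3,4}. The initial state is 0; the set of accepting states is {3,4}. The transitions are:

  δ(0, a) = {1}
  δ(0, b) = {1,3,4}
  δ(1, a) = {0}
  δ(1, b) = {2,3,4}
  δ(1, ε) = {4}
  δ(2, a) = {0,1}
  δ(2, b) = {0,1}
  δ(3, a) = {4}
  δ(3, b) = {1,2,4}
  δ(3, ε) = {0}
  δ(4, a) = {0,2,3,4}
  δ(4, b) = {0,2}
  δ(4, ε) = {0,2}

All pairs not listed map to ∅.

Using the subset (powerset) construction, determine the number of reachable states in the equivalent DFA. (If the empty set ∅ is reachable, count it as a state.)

Start state of the DFA: {0} (ε-closure of the NFA start).
{0} --a--> {0,1,2,4}  [new]
{0} --b--> {0,1,2,3,4}  [new]
{0,1,2,4} --a--> {0,1,2,3,4}  [seen]
{0,1,2,4} --b--> {0,1,2,3,4}  [seen]
{0,1,2,3,4} --a--> {0,1,2,3,4}  [seen]
{0,1,2,3,4} --b--> {0,1,2,3,4}  [seen]
Reachable DFA states: {0}, {0,1,2,4}, {0,1,2,3,4}.

3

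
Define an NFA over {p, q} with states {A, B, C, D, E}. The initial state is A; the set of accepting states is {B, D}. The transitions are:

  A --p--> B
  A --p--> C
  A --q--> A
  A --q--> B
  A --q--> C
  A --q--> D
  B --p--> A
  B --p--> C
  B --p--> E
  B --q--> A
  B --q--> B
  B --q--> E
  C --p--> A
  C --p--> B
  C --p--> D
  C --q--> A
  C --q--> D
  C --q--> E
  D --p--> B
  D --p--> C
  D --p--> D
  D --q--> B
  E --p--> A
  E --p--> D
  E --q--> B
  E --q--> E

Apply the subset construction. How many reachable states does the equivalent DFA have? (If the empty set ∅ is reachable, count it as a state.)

5

Start state of the DFA: {A}.
{A} --p--> {B, C}  [new]
{A} --q--> {A, B, C, D}  [new]
{B, C} --p--> {A, B, C, D, E}  [new]
{B, C} --q--> {A, B, D, E}  [new]
{A, B, C, D} --p--> {A, B, C, D, E}  [seen]
{A, B, C, D} --q--> {A, B, C, D, E}  [seen]
{A, B, C, D, E} --p--> {A, B, C, D, E}  [seen]
{A, B, C, D, E} --q--> {A, B, C, D, E}  [seen]
{A, B, D, E} --p--> {A, B, C, D, E}  [seen]
{A, B, D, E} --q--> {A, B, C, D, E}  [seen]
Reachable DFA states: {A}, {B, C}, {A, B, C, D}, {A, B, C, D, E}, {A, B, D, E}.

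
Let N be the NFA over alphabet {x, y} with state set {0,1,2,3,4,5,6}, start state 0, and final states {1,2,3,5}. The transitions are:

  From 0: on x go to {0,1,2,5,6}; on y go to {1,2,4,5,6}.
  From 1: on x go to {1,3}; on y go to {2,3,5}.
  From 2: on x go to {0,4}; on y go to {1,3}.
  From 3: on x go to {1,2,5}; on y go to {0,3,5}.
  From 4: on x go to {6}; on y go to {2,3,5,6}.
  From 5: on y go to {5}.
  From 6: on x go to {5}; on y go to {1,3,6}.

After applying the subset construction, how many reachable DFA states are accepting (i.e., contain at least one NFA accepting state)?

8

Start state of the DFA: {0}.
{0} --x--> {0,1,2,5,6}  [new]
{0} --y--> {1,2,4,5,6}  [new]
{0,1,2,5,6} --x--> {0,1,2,3,4,5,6}  [new]
{0,1,2,5,6} --y--> {1,2,3,4,5,6}  [new]
{1,2,4,5,6} --x--> {0,1,3,4,5,6}  [new]
{1,2,4,5,6} --y--> {1,2,3,5,6}  [new]
{0,1,2,3,4,5,6} --x--> {0,1,2,3,4,5,6}  [seen]
{0,1,2,3,4,5,6} --y--> {0,1,2,3,4,5,6}  [seen]
{1,2,3,4,5,6} --x--> {0,1,2,3,4,5,6}  [seen]
{1,2,3,4,5,6} --y--> {0,1,2,3,5,6}  [new]
{0,1,3,4,5,6} --x--> {0,1,2,3,5,6}  [seen]
{0,1,3,4,5,6} --y--> {0,1,2,3,4,5,6}  [seen]
{1,2,3,5,6} --x--> {0,1,2,3,4,5}  [new]
{1,2,3,5,6} --y--> {0,1,2,3,5,6}  [seen]
{0,1,2,3,5,6} --x--> {0,1,2,3,4,5,6}  [seen]
{0,1,2,3,5,6} --y--> {0,1,2,3,4,5,6}  [seen]
{0,1,2,3,4,5} --x--> {0,1,2,3,4,5,6}  [seen]
{0,1,2,3,4,5} --y--> {0,1,2,3,4,5,6}  [seen]
Reachable DFA states: {0}, {0,1,2,5,6}, {1,2,4,5,6}, {0,1,2,3,4,5,6}, {1,2,3,4,5,6}, {0,1,3,4,5,6}, {1,2,3,5,6}, {0,1,2,3,5,6}, {0,1,2,3,4,5}.
Accepting DFA states (contain an NFA accepting state): {0,1,2,5,6}, {1,2,4,5,6}, {0,1,2,3,4,5,6}, {1,2,3,4,5,6}, {0,1,3,4,5,6}, {1,2,3,5,6}, {0,1,2,3,5,6}, {0,1,2,3,4,5}.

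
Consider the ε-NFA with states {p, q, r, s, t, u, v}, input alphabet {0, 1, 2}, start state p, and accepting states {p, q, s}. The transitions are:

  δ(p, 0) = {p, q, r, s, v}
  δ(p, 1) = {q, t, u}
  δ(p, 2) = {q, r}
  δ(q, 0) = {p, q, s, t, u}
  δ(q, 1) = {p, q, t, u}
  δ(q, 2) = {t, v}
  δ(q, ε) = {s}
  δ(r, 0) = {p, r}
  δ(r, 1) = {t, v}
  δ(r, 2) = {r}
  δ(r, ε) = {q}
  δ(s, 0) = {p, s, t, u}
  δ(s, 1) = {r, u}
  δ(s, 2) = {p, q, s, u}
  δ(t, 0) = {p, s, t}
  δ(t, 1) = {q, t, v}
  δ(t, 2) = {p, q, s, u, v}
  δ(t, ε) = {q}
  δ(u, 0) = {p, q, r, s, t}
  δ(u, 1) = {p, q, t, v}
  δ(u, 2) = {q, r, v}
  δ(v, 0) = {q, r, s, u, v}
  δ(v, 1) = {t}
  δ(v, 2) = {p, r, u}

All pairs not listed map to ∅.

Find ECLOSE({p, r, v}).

Begin with {p, r, v}.
r →ε {q}; add q.
q →ε {s}; add s.
ε-closure = {p, q, r, s, v}.

{p, q, r, s, v}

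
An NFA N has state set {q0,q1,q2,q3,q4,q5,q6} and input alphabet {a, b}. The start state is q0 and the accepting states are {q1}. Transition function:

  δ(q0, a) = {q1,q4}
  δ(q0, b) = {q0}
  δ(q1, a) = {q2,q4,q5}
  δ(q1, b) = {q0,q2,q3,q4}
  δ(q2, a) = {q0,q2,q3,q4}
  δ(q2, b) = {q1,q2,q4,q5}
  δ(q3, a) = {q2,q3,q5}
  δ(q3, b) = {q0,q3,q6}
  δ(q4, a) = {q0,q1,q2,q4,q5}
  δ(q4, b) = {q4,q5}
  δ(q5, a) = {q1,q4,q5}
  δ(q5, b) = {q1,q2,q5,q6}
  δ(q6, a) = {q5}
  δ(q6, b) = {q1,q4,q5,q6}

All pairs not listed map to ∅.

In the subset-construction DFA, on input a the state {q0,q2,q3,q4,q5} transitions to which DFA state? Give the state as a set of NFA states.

δ(q0,a) = {q1,q4}; δ(q2,a) = {q0,q2,q3,q4}; δ(q3,a) = {q2,q3,q5}; δ(q4,a) = {q0,q1,q2,q4,q5}; δ(q5,a) = {q1,q4,q5}.
Union: {q0,q1,q2,q3,q4,q5}.

{q0,q1,q2,q3,q4,q5}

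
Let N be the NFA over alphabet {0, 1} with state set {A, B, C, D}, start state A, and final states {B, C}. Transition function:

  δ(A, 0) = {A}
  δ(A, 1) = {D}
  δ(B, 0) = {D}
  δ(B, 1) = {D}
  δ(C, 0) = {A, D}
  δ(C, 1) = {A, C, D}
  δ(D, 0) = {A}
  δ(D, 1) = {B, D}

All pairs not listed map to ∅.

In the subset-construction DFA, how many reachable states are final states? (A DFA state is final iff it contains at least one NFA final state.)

Start state of the DFA: {A}.
{A} --0--> {A}  [seen]
{A} --1--> {D}  [new]
{D} --0--> {A}  [seen]
{D} --1--> {B, D}  [new]
{B, D} --0--> {A, D}  [new]
{B, D} --1--> {B, D}  [seen]
{A, D} --0--> {A}  [seen]
{A, D} --1--> {B, D}  [seen]
Reachable DFA states: {A}, {D}, {B, D}, {A, D}.
Accepting DFA states (contain an NFA accepting state): {B, D}.

1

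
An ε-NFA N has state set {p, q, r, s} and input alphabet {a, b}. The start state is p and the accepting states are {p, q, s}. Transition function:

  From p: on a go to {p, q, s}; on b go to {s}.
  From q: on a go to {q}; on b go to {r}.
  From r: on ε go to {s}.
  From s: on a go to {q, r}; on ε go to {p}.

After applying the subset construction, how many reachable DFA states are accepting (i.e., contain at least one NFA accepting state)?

Start state of the DFA: {p} (ε-closure of the NFA start).
{p} --a--> {p, q, s}  [new]
{p} --b--> {p, s}  [new]
{p, q, s} --a--> {p, q, r, s}  [new]
{p, q, s} --b--> {p, r, s}  [new]
{p, s} --a--> {p, q, r, s}  [seen]
{p, s} --b--> {p, s}  [seen]
{p, q, r, s} --a--> {p, q, r, s}  [seen]
{p, q, r, s} --b--> {p, r, s}  [seen]
{p, r, s} --a--> {p, q, r, s}  [seen]
{p, r, s} --b--> {p, s}  [seen]
Reachable DFA states: {p}, {p, q, s}, {p, s}, {p, q, r, s}, {p, r, s}.
Accepting DFA states (contain an NFA accepting state): {p}, {p, q, s}, {p, s}, {p, q, r, s}, {p, r, s}.

5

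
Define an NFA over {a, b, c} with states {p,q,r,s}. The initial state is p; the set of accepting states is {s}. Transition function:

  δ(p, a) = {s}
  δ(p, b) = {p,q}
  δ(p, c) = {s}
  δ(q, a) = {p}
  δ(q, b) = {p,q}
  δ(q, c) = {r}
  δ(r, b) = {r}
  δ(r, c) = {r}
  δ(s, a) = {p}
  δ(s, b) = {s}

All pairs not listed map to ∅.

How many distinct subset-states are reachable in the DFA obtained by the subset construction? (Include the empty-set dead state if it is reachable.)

8

Start state of the DFA: {p}.
{p} --a--> {s}  [new]
{p} --b--> {p,q}  [new]
{p} --c--> {s}  [seen]
{s} --a--> {p}  [seen]
{s} --b--> {s}  [seen]
{s} --c--> ∅  [new]
{p,q} --a--> {p,s}  [new]
{p,q} --b--> {p,q}  [seen]
{p,q} --c--> {r,s}  [new]
∅ --a--> ∅  [seen]
∅ --b--> ∅  [seen]
∅ --c--> ∅  [seen]
{p,s} --a--> {p,s}  [seen]
{p,s} --b--> {p,q,s}  [new]
{p,s} --c--> {s}  [seen]
{r,s} --a--> {p}  [seen]
{r,s} --b--> {r,s}  [seen]
{r,s} --c--> {r}  [new]
{p,q,s} --a--> {p,s}  [seen]
{p,q,s} --b--> {p,q,s}  [seen]
{p,q,s} --c--> {r,s}  [seen]
{r} --a--> ∅  [seen]
{r} --b--> {r}  [seen]
{r} --c--> {r}  [seen]
Reachable DFA states: {p}, {s}, {p,q}, ∅, {p,s}, {r,s}, {p,q,s}, {r}.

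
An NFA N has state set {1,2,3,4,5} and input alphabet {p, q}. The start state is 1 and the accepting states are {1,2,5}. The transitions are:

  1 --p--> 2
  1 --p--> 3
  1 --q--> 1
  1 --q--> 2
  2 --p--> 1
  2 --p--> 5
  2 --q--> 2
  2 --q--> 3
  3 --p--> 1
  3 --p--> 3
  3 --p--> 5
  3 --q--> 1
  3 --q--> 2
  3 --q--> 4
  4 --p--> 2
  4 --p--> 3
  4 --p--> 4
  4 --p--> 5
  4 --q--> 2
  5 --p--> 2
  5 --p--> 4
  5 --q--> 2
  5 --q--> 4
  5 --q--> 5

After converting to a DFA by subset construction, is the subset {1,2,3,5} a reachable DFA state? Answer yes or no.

Start state of the DFA: {1}.
{1} --p--> {2,3}  [new]
{1} --q--> {1,2}  [new]
{2,3} --p--> {1,3,5}  [new]
{2,3} --q--> {1,2,3,4}  [new]
{1,2} --p--> {1,2,3,5}  [new]
{1,2} --q--> {1,2,3}  [new]
{1,3,5} --p--> {1,2,3,4,5}  [new]
{1,3,5} --q--> {1,2,4,5}  [new]
{1,2,3,4} --p--> {1,2,3,4,5}  [seen]
{1,2,3,4} --q--> {1,2,3,4}  [seen]
{1,2,3,5} --p--> {1,2,3,4,5}  [seen]
{1,2,3,5} --q--> {1,2,3,4,5}  [seen]
{1,2,3} --p--> {1,2,3,5}  [seen]
{1,2,3} --q--> {1,2,3,4}  [seen]
{1,2,3,4,5} --p--> {1,2,3,4,5}  [seen]
{1,2,3,4,5} --q--> {1,2,3,4,5}  [seen]
{1,2,4,5} --p--> {1,2,3,4,5}  [seen]
{1,2,4,5} --q--> {1,2,3,4,5}  [seen]
Reachable DFA states: {1}, {2,3}, {1,2}, {1,3,5}, {1,2,3,4}, {1,2,3,5}, {1,2,3}, {1,2,3,4,5}, {1,2,4,5}.
{1,2,3,5} is among them.

yes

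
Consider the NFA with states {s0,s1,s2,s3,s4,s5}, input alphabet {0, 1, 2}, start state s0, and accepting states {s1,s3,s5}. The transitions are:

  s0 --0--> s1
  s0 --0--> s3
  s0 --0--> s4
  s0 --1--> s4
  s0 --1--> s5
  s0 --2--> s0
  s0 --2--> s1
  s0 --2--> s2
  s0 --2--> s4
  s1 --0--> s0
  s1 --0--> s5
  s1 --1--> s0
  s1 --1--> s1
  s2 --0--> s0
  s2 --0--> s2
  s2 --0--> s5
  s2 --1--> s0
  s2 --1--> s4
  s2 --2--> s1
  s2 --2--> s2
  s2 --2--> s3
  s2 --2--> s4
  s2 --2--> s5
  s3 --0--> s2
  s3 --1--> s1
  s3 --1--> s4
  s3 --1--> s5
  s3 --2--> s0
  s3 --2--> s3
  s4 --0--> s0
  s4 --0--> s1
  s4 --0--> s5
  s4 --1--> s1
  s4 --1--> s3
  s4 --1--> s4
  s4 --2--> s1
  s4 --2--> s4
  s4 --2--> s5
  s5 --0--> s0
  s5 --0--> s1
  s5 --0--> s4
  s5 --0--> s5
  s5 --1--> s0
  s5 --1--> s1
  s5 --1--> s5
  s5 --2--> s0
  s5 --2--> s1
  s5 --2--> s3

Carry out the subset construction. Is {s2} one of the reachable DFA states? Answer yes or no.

no

Start state of the DFA: {s0}.
{s0} --0--> {s1,s3,s4}  [new]
{s0} --1--> {s4,s5}  [new]
{s0} --2--> {s0,s1,s2,s4}  [new]
{s1,s3,s4} --0--> {s0,s1,s2,s5}  [new]
{s1,s3,s4} --1--> {s0,s1,s3,s4,s5}  [new]
{s1,s3,s4} --2--> {s0,s1,s3,s4,s5}  [seen]
{s4,s5} --0--> {s0,s1,s4,s5}  [new]
{s4,s5} --1--> {s0,s1,s3,s4,s5}  [seen]
{s4,s5} --2--> {s0,s1,s3,s4,s5}  [seen]
{s0,s1,s2,s4} --0--> {s0,s1,s2,s3,s4,s5}  [new]
{s0,s1,s2,s4} --1--> {s0,s1,s3,s4,s5}  [seen]
{s0,s1,s2,s4} --2--> {s0,s1,s2,s3,s4,s5}  [seen]
{s0,s1,s2,s5} --0--> {s0,s1,s2,s3,s4,s5}  [seen]
{s0,s1,s2,s5} --1--> {s0,s1,s4,s5}  [seen]
{s0,s1,s2,s5} --2--> {s0,s1,s2,s3,s4,s5}  [seen]
{s0,s1,s3,s4,s5} --0--> {s0,s1,s2,s3,s4,s5}  [seen]
{s0,s1,s3,s4,s5} --1--> {s0,s1,s3,s4,s5}  [seen]
{s0,s1,s3,s4,s5} --2--> {s0,s1,s2,s3,s4,s5}  [seen]
{s0,s1,s4,s5} --0--> {s0,s1,s3,s4,s5}  [seen]
{s0,s1,s4,s5} --1--> {s0,s1,s3,s4,s5}  [seen]
{s0,s1,s4,s5} --2--> {s0,s1,s2,s3,s4,s5}  [seen]
{s0,s1,s2,s3,s4,s5} --0--> {s0,s1,s2,s3,s4,s5}  [seen]
{s0,s1,s2,s3,s4,s5} --1--> {s0,s1,s3,s4,s5}  [seen]
{s0,s1,s2,s3,s4,s5} --2--> {s0,s1,s2,s3,s4,s5}  [seen]
Reachable DFA states: {s0}, {s1,s3,s4}, {s4,s5}, {s0,s1,s2,s4}, {s0,s1,s2,s5}, {s0,s1,s3,s4,s5}, {s0,s1,s4,s5}, {s0,s1,s2,s3,s4,s5}.
{s2} is not among them.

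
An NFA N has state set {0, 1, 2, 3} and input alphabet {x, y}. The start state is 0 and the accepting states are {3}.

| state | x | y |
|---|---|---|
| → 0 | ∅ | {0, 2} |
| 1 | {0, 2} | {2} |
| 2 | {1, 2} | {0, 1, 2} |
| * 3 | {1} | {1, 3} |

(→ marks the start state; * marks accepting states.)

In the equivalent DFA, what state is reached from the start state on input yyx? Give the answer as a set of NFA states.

{0, 1, 2}

Start: {0}.
δ(0,y) = {0, 2}.
Union: {0, 2}.
After y: {0, 2}.
δ(0,y) = {0, 2}; δ(2,y) = {0, 1, 2}.
Union: {0, 1, 2}.
After y: {0, 1, 2}.
δ(0,x) = ∅; δ(1,x) = {0, 2}; δ(2,x) = {1, 2}.
Union: {0, 1, 2}.
After x: {0, 1, 2}.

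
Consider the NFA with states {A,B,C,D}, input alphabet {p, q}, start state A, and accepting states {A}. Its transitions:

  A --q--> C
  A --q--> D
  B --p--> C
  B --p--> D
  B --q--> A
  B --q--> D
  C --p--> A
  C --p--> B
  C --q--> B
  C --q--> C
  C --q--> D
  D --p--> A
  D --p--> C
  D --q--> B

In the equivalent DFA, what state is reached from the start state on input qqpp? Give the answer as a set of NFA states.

{A,B,C,D}

Start: {A}.
δ(A,q) = {C,D}.
Union: {C,D}.
After q: {C,D}.
δ(C,q) = {B,C,D}; δ(D,q) = {B}.
Union: {B,C,D}.
After q: {B,C,D}.
δ(B,p) = {C,D}; δ(C,p) = {A,B}; δ(D,p) = {A,C}.
Union: {A,B,C,D}.
After p: {A,B,C,D}.
δ(A,p) = ∅; δ(B,p) = {C,D}; δ(C,p) = {A,B}; δ(D,p) = {A,C}.
Union: {A,B,C,D}.
After p: {A,B,C,D}.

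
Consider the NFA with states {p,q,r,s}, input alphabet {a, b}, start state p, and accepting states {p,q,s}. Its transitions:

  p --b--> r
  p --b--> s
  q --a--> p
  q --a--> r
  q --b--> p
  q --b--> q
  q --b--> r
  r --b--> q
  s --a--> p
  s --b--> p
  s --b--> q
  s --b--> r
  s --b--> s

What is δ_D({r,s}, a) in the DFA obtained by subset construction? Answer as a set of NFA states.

{p}

δ(r,a) = ∅; δ(s,a) = {p}.
Union: {p}.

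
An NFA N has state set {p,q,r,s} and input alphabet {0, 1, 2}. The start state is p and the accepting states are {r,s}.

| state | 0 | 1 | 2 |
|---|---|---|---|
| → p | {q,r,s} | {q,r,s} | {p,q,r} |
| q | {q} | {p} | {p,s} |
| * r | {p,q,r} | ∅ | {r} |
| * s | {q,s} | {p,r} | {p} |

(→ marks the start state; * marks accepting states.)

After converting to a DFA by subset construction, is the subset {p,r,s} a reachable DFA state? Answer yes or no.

yes

Start state of the DFA: {p}.
{p} --0--> {q,r,s}  [new]
{p} --1--> {q,r,s}  [seen]
{p} --2--> {p,q,r}  [new]
{q,r,s} --0--> {p,q,r,s}  [new]
{q,r,s} --1--> {p,r}  [new]
{q,r,s} --2--> {p,r,s}  [new]
{p,q,r} --0--> {p,q,r,s}  [seen]
{p,q,r} --1--> {p,q,r,s}  [seen]
{p,q,r} --2--> {p,q,r,s}  [seen]
{p,q,r,s} --0--> {p,q,r,s}  [seen]
{p,q,r,s} --1--> {p,q,r,s}  [seen]
{p,q,r,s} --2--> {p,q,r,s}  [seen]
{p,r} --0--> {p,q,r,s}  [seen]
{p,r} --1--> {q,r,s}  [seen]
{p,r} --2--> {p,q,r}  [seen]
{p,r,s} --0--> {p,q,r,s}  [seen]
{p,r,s} --1--> {p,q,r,s}  [seen]
{p,r,s} --2--> {p,q,r}  [seen]
Reachable DFA states: {p}, {q,r,s}, {p,q,r}, {p,q,r,s}, {p,r}, {p,r,s}.
{p,r,s} is among them.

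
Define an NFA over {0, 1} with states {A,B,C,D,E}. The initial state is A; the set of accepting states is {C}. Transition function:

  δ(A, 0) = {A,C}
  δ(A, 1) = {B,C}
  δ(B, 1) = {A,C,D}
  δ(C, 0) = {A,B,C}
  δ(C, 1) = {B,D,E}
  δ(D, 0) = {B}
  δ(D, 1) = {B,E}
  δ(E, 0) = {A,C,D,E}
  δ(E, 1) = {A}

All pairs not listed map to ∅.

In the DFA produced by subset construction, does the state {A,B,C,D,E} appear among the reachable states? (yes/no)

yes

Start state of the DFA: {A}.
{A} --0--> {A,C}  [new]
{A} --1--> {B,C}  [new]
{A,C} --0--> {A,B,C}  [new]
{A,C} --1--> {B,C,D,E}  [new]
{B,C} --0--> {A,B,C}  [seen]
{B,C} --1--> {A,B,C,D,E}  [new]
{A,B,C} --0--> {A,B,C}  [seen]
{A,B,C} --1--> {A,B,C,D,E}  [seen]
{B,C,D,E} --0--> {A,B,C,D,E}  [seen]
{B,C,D,E} --1--> {A,B,C,D,E}  [seen]
{A,B,C,D,E} --0--> {A,B,C,D,E}  [seen]
{A,B,C,D,E} --1--> {A,B,C,D,E}  [seen]
Reachable DFA states: {A}, {A,C}, {B,C}, {A,B,C}, {B,C,D,E}, {A,B,C,D,E}.
{A,B,C,D,E} is among them.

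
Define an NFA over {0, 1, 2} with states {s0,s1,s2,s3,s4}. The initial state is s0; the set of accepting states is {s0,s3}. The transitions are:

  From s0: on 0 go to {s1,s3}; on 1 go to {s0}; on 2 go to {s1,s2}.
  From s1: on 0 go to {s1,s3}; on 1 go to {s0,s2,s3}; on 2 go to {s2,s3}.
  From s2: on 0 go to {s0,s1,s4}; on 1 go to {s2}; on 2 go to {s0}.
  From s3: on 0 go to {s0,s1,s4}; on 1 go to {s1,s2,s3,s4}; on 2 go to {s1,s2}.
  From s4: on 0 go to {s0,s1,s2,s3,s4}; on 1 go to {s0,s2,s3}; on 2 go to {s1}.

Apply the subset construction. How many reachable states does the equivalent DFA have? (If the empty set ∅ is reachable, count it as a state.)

Start state of the DFA: {s0}.
{s0} --0--> {s1,s3}  [new]
{s0} --1--> {s0}  [seen]
{s0} --2--> {s1,s2}  [new]
{s1,s3} --0--> {s0,s1,s3,s4}  [new]
{s1,s3} --1--> {s0,s1,s2,s3,s4}  [new]
{s1,s3} --2--> {s1,s2,s3}  [new]
{s1,s2} --0--> {s0,s1,s3,s4}  [seen]
{s1,s2} --1--> {s0,s2,s3}  [new]
{s1,s2} --2--> {s0,s2,s3}  [seen]
{s0,s1,s3,s4} --0--> {s0,s1,s2,s3,s4}  [seen]
{s0,s1,s3,s4} --1--> {s0,s1,s2,s3,s4}  [seen]
{s0,s1,s3,s4} --2--> {s1,s2,s3}  [seen]
{s0,s1,s2,s3,s4} --0--> {s0,s1,s2,s3,s4}  [seen]
{s0,s1,s2,s3,s4} --1--> {s0,s1,s2,s3,s4}  [seen]
{s0,s1,s2,s3,s4} --2--> {s0,s1,s2,s3}  [new]
{s1,s2,s3} --0--> {s0,s1,s3,s4}  [seen]
{s1,s2,s3} --1--> {s0,s1,s2,s3,s4}  [seen]
{s1,s2,s3} --2--> {s0,s1,s2,s3}  [seen]
{s0,s2,s3} --0--> {s0,s1,s3,s4}  [seen]
{s0,s2,s3} --1--> {s0,s1,s2,s3,s4}  [seen]
{s0,s2,s3} --2--> {s0,s1,s2}  [new]
{s0,s1,s2,s3} --0--> {s0,s1,s3,s4}  [seen]
{s0,s1,s2,s3} --1--> {s0,s1,s2,s3,s4}  [seen]
{s0,s1,s2,s3} --2--> {s0,s1,s2,s3}  [seen]
{s0,s1,s2} --0--> {s0,s1,s3,s4}  [seen]
{s0,s1,s2} --1--> {s0,s2,s3}  [seen]
{s0,s1,s2} --2--> {s0,s1,s2,s3}  [seen]
Reachable DFA states: {s0}, {s1,s3}, {s1,s2}, {s0,s1,s3,s4}, {s0,s1,s2,s3,s4}, {s1,s2,s3}, {s0,s2,s3}, {s0,s1,s2,s3}, {s0,s1,s2}.

9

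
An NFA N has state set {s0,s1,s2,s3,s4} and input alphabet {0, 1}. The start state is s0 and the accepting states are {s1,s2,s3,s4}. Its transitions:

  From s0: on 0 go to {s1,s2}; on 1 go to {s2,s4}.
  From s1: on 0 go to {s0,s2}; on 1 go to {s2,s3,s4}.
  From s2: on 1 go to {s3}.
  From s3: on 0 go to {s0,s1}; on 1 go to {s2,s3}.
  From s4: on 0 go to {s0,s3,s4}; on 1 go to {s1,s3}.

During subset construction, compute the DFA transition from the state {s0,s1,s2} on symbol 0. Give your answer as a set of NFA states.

{s0,s1,s2}

δ(s0,0) = {s1,s2}; δ(s1,0) = {s0,s2}; δ(s2,0) = ∅.
Union: {s0,s1,s2}.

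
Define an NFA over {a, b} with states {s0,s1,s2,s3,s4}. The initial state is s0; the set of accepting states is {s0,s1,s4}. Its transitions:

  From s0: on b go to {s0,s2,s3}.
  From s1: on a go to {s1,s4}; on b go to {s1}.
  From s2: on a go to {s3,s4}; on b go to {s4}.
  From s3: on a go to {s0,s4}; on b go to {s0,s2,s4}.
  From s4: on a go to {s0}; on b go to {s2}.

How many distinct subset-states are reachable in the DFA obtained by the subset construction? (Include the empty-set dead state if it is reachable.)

Start state of the DFA: {s0}.
{s0} --a--> ∅  [new]
{s0} --b--> {s0,s2,s3}  [new]
∅ --a--> ∅  [seen]
∅ --b--> ∅  [seen]
{s0,s2,s3} --a--> {s0,s3,s4}  [new]
{s0,s2,s3} --b--> {s0,s2,s3,s4}  [new]
{s0,s3,s4} --a--> {s0,s4}  [new]
{s0,s3,s4} --b--> {s0,s2,s3,s4}  [seen]
{s0,s2,s3,s4} --a--> {s0,s3,s4}  [seen]
{s0,s2,s3,s4} --b--> {s0,s2,s3,s4}  [seen]
{s0,s4} --a--> {s0}  [seen]
{s0,s4} --b--> {s0,s2,s3}  [seen]
Reachable DFA states: {s0}, ∅, {s0,s2,s3}, {s0,s3,s4}, {s0,s2,s3,s4}, {s0,s4}.

6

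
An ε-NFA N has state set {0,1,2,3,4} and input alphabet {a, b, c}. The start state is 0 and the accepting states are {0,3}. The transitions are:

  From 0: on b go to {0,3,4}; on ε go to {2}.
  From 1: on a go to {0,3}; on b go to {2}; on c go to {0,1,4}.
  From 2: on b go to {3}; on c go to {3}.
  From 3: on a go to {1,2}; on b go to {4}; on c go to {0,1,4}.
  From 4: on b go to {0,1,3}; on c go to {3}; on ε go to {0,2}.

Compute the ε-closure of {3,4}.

Begin with {3,4}.
4 →ε {0,2}; add 0, 2.
ε-closure = {0,2,3,4}.

{0,2,3,4}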